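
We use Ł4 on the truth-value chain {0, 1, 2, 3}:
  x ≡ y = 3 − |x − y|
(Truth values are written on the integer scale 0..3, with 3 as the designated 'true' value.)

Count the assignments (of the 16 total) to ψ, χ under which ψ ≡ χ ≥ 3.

4

ψ = 0, χ = 0 ↦ 3  ≥
ψ = 0, χ = 1 ↦ 2  <
ψ = 0, χ = 2 ↦ 1  <
ψ = 0, χ = 3 ↦ 0  <
ψ = 1, χ = 0 ↦ 2  <
ψ = 1, χ = 1 ↦ 3  ≥
ψ = 1, χ = 2 ↦ 2  <
ψ = 1, χ = 3 ↦ 1  <
ψ = 2, χ = 0 ↦ 1  <
ψ = 2, χ = 1 ↦ 2  <
ψ = 2, χ = 2 ↦ 3  ≥
ψ = 2, χ = 3 ↦ 2  <
ψ = 3, χ = 0 ↦ 0  <
ψ = 3, χ = 1 ↦ 1  <
ψ = 3, χ = 2 ↦ 2  <
ψ = 3, χ = 3 ↦ 3  ≥
So 4 of the 16 assignments meet the threshold.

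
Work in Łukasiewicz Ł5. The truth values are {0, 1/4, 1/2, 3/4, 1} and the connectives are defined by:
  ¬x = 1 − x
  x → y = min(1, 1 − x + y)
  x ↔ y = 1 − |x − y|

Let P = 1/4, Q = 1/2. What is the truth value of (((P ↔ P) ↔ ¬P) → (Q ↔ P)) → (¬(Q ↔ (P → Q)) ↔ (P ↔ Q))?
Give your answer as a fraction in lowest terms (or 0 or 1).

3/4

P ↔ P = 1/4 ↔ 1/4 = 1
¬P = ¬1/4 = 3/4
(P ↔ P) ↔ ¬P = 1 ↔ 3/4 = 3/4
Q ↔ P = 1/2 ↔ 1/4 = 3/4
((P ↔ P) ↔ ¬P) → (Q ↔ P) = 3/4 → 3/4 = 1
P → Q = 1/4 → 1/2 = 1
Q ↔ (P → Q) = 1/2 ↔ 1 = 1/2
¬(Q ↔ (P → Q)) = ¬1/2 = 1/2
P ↔ Q = 1/4 ↔ 1/2 = 3/4
¬(Q ↔ (P → Q)) ↔ (P ↔ Q) = 1/2 ↔ 3/4 = 3/4
(((P ↔ P) ↔ ¬P) → (Q ↔ P)) → (¬(Q ↔ (P → Q)) ↔ (P ↔ Q)) = 1 → 3/4 = 3/4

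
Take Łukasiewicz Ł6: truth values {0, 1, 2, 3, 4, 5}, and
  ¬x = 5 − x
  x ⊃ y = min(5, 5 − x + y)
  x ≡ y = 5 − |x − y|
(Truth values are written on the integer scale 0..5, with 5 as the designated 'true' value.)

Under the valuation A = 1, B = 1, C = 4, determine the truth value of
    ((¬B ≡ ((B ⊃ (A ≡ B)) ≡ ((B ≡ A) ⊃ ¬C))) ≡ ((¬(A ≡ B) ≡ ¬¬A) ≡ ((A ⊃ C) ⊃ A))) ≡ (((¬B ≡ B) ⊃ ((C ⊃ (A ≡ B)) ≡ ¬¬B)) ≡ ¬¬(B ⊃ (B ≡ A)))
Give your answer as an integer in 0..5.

¬B = ¬1 = 4
A ≡ B = 1 ≡ 1 = 5
B ⊃ (A ≡ B) = 1 ⊃ 5 = 5
B ≡ A = 1 ≡ 1 = 5
¬C = ¬4 = 1
(B ≡ A) ⊃ ¬C = 5 ⊃ 1 = 1
(B ⊃ (A ≡ B)) ≡ ((B ≡ A) ⊃ ¬C) = 5 ≡ 1 = 1
¬B ≡ ((B ⊃ (A ≡ B)) ≡ ((B ≡ A) ⊃ ¬C)) = 4 ≡ 1 = 2
A ≡ B = 1 ≡ 1 = 5
¬(A ≡ B) = ¬5 = 0
¬A = ¬1 = 4
¬¬A = ¬4 = 1
¬(A ≡ B) ≡ ¬¬A = 0 ≡ 1 = 4
A ⊃ C = 1 ⊃ 4 = 5
(A ⊃ C) ⊃ A = 5 ⊃ 1 = 1
(¬(A ≡ B) ≡ ¬¬A) ≡ ((A ⊃ C) ⊃ A) = 4 ≡ 1 = 2
(¬B ≡ ((B ⊃ (A ≡ B)) ≡ ((B ≡ A) ⊃ ¬C))) ≡ ((¬(A ≡ B) ≡ ¬¬A) ≡ ((A ⊃ C) ⊃ A)) = 2 ≡ 2 = 5
¬B = ¬1 = 4
¬B ≡ B = 4 ≡ 1 = 2
A ≡ B = 1 ≡ 1 = 5
C ⊃ (A ≡ B) = 4 ⊃ 5 = 5
¬B = ¬1 = 4
¬¬B = ¬4 = 1
(C ⊃ (A ≡ B)) ≡ ¬¬B = 5 ≡ 1 = 1
(¬B ≡ B) ⊃ ((C ⊃ (A ≡ B)) ≡ ¬¬B) = 2 ⊃ 1 = 4
B ≡ A = 1 ≡ 1 = 5
B ⊃ (B ≡ A) = 1 ⊃ 5 = 5
¬(B ⊃ (B ≡ A)) = ¬5 = 0
¬¬(B ⊃ (B ≡ A)) = ¬0 = 5
((¬B ≡ B) ⊃ ((C ⊃ (A ≡ B)) ≡ ¬¬B)) ≡ ¬¬(B ⊃ (B ≡ A)) = 4 ≡ 5 = 4
((¬B ≡ ((B ⊃ (A ≡ B)) ≡ ((B ≡ A) ⊃ ¬C))) ≡ ((¬(A ≡ B) ≡ ¬¬A) ≡ ((A ⊃ C) ⊃ A))) ≡ (((¬B ≡ B) ⊃ ((C ⊃ (A ≡ B)) ≡ ¬¬B)) ≡ ¬¬(B ⊃ (B ≡ A))) = 5 ≡ 4 = 4

4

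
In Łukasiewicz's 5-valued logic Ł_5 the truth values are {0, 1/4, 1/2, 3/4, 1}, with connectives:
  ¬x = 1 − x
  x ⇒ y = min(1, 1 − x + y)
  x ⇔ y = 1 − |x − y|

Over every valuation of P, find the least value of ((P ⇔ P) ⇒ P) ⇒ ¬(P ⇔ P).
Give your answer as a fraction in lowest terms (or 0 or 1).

0

Take P = 1:
P ⇔ P = 1 ⇔ 1 = 1
(P ⇔ P) ⇒ P = 1 ⇒ 1 = 1
P ⇔ P = 1 ⇔ 1 = 1
¬(P ⇔ P) = ¬1 = 0
((P ⇔ P) ⇒ P) ⇒ ¬(P ⇔ P) = 1 ⇒ 0 = 0
No assignment yields a value below 0, so this is the minimum.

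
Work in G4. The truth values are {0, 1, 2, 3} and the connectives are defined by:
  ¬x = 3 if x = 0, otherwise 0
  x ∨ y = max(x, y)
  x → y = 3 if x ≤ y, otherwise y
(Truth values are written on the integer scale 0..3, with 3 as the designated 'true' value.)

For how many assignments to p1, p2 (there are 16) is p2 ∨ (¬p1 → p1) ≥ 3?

13

p1 = 0, p2 = 0 ↦ 0  <
p1 = 0, p2 = 1 ↦ 1  <
p1 = 0, p2 = 2 ↦ 2  <
p1 = 0, p2 = 3 ↦ 3  ≥
p1 = 1, p2 = 0 ↦ 3  ≥
p1 = 1, p2 = 1 ↦ 3  ≥
p1 = 1, p2 = 2 ↦ 3  ≥
p1 = 1, p2 = 3 ↦ 3  ≥
p1 = 2, p2 = 0 ↦ 3  ≥
p1 = 2, p2 = 1 ↦ 3  ≥
p1 = 2, p2 = 2 ↦ 3  ≥
p1 = 2, p2 = 3 ↦ 3  ≥
p1 = 3, p2 = 0 ↦ 3  ≥
p1 = 3, p2 = 1 ↦ 3  ≥
p1 = 3, p2 = 2 ↦ 3  ≥
p1 = 3, p2 = 3 ↦ 3  ≥
So 13 of the 16 assignments meet the threshold.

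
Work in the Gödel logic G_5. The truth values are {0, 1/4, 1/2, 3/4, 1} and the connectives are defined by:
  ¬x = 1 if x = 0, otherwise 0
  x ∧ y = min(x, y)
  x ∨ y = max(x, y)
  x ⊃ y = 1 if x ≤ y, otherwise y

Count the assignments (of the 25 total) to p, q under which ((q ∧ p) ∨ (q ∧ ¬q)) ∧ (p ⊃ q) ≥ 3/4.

4

value 1: 1 assignment (counts)
value 3/4: 3 assignments (counts)
value 1/2: 5 assignments
value 1/4: 7 assignments
value 0: 9 assignments
So 4 of the 25 assignments meet the threshold.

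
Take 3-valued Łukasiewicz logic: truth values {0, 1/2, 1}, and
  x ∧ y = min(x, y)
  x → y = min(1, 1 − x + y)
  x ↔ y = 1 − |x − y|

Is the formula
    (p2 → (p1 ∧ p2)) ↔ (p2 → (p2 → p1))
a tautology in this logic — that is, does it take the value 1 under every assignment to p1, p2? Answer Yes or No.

Counterexample: take p1 = 0, p2 = 1/2.
p1 ∧ p2 = 0 ∧ 1/2 = 0
p2 → (p1 ∧ p2) = 1/2 → 0 = 1/2
p2 → p1 = 1/2 → 0 = 1/2
p2 → (p2 → p1) = 1/2 → 1/2 = 1
(p2 → (p1 ∧ p2)) ↔ (p2 → (p2 → p1)) = 1/2 ↔ 1 = 1/2
This gives 1/2 ≠ 1.

No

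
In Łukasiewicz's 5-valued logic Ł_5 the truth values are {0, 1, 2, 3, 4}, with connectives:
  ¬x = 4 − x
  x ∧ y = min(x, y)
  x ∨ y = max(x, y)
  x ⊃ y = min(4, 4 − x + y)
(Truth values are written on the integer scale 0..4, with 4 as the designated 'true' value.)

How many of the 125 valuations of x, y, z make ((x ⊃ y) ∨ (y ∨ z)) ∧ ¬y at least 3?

35

value 4: 9 assignments (counts)
value 3: 26 assignments (counts)
value 2: 34 assignments
value 1: 30 assignments
value 0: 26 assignments
So 35 of the 125 assignments meet the threshold.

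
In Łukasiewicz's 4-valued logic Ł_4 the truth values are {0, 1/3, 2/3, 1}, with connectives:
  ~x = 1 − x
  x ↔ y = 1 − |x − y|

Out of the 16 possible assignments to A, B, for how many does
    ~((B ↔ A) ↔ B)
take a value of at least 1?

2

A = 0, B = 0 ↦ 1  ≥
A = 0, B = 1/3 ↦ 1/3  <
A = 0, B = 2/3 ↦ 1/3  <
A = 0, B = 1 ↦ 1  ≥
A = 1/3, B = 0 ↦ 2/3  <
A = 1/3, B = 1/3 ↦ 2/3  <
A = 1/3, B = 2/3 ↦ 0  <
A = 1/3, B = 1 ↦ 2/3  <
A = 2/3, B = 0 ↦ 1/3  <
A = 2/3, B = 1/3 ↦ 1/3  <
A = 2/3, B = 2/3 ↦ 1/3  <
A = 2/3, B = 1 ↦ 1/3  <
A = 1, B = 0 ↦ 0  <
A = 1, B = 1/3 ↦ 0  <
A = 1, B = 2/3 ↦ 0  <
A = 1, B = 1 ↦ 0  <
So 2 of the 16 assignments meet the threshold.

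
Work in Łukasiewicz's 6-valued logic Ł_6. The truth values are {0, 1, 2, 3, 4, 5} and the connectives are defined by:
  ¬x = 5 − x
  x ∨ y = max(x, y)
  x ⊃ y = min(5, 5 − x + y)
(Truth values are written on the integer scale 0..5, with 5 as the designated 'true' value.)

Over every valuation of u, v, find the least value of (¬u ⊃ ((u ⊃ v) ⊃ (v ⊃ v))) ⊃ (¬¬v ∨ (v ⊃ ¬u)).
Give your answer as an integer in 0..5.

Take u = 4, v = 3:
¬u = ¬4 = 1
u ⊃ v = 4 ⊃ 3 = 4
v ⊃ v = 3 ⊃ 3 = 5
(u ⊃ v) ⊃ (v ⊃ v) = 4 ⊃ 5 = 5
¬u ⊃ ((u ⊃ v) ⊃ (v ⊃ v)) = 1 ⊃ 5 = 5
¬v = ¬3 = 2
¬¬v = ¬2 = 3
¬u = ¬4 = 1
v ⊃ ¬u = 3 ⊃ 1 = 3
¬¬v ∨ (v ⊃ ¬u) = 3 ∨ 3 = 3
(¬u ⊃ ((u ⊃ v) ⊃ (v ⊃ v))) ⊃ (¬¬v ∨ (v ⊃ ¬u)) = 5 ⊃ 3 = 3
No assignment yields a value below 3, so this is the minimum.

3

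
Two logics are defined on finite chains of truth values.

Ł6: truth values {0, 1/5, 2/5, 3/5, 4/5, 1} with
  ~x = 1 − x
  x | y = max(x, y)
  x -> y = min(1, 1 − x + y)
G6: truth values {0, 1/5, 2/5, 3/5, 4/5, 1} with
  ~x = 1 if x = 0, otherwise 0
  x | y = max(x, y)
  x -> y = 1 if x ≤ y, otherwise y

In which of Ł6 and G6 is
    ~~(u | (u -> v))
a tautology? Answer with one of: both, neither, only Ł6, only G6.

In Ł6: at u = 1/5, v = 0 the value is 4/5 — not a tautology.
In G6: every assignment gives 1 — tautology.

only G6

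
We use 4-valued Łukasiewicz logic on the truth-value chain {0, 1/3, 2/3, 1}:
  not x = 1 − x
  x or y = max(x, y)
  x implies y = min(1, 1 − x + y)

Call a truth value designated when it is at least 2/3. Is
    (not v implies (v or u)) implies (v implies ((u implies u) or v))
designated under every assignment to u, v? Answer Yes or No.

u = 0, v = 0 ↦ 1
u = 0, v = 1/3 ↦ 1
u = 0, v = 2/3 ↦ 1
u = 0, v = 1 ↦ 1
u = 1/3, v = 0 ↦ 1
u = 1/3, v = 1/3 ↦ 1
u = 1/3, v = 2/3 ↦ 1
u = 1/3, v = 1 ↦ 1
u = 2/3, v = 0 ↦ 1
u = 2/3, v = 1/3 ↦ 1
u = 2/3, v = 2/3 ↦ 1
u = 2/3, v = 1 ↦ 1
u = 1, v = 0 ↦ 1
u = 1, v = 1/3 ↦ 1
u = 1, v = 2/3 ↦ 1
u = 1, v = 1 ↦ 1
Every assignment gives a value ≥ 2/3.

Yes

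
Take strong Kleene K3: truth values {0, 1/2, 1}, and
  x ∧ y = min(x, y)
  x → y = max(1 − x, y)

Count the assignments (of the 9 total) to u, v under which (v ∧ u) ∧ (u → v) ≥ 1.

u = 0, v = 0 ↦ 0  <
u = 0, v = 1/2 ↦ 0  <
u = 0, v = 1 ↦ 0  <
u = 1/2, v = 0 ↦ 0  <
u = 1/2, v = 1/2 ↦ 1/2  <
u = 1/2, v = 1 ↦ 1/2  <
u = 1, v = 0 ↦ 0  <
u = 1, v = 1/2 ↦ 1/2  <
u = 1, v = 1 ↦ 1  ≥
So 1 of the 9 assignments meets the threshold.

1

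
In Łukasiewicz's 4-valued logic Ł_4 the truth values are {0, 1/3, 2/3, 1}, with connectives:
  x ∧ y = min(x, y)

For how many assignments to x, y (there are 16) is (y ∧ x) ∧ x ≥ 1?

1

x = 0, y = 0 ↦ 0  <
x = 0, y = 1/3 ↦ 0  <
x = 0, y = 2/3 ↦ 0  <
x = 0, y = 1 ↦ 0  <
x = 1/3, y = 0 ↦ 0  <
x = 1/3, y = 1/3 ↦ 1/3  <
x = 1/3, y = 2/3 ↦ 1/3  <
x = 1/3, y = 1 ↦ 1/3  <
x = 2/3, y = 0 ↦ 0  <
x = 2/3, y = 1/3 ↦ 1/3  <
x = 2/3, y = 2/3 ↦ 2/3  <
x = 2/3, y = 1 ↦ 2/3  <
x = 1, y = 0 ↦ 0  <
x = 1, y = 1/3 ↦ 1/3  <
x = 1, y = 2/3 ↦ 2/3  <
x = 1, y = 1 ↦ 1  ≥
So 1 of the 16 assignments meets the threshold.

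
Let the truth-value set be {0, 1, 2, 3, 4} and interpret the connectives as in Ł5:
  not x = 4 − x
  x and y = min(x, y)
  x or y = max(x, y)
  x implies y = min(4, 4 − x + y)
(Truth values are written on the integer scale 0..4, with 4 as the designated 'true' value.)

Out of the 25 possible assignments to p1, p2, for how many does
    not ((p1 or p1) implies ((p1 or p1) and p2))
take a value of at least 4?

value 4: 1 assignment (counts)
value 3: 2 assignments
value 2: 3 assignments
value 1: 4 assignments
value 0: 15 assignments
So 1 of the 25 assignments meets the threshold.

1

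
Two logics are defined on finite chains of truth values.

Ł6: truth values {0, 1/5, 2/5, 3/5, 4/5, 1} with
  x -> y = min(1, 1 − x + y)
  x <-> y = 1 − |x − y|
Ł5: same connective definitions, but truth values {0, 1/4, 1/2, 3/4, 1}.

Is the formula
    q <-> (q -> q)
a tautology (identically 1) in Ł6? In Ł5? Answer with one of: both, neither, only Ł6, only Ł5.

In Ł6: at q = 0 the value is 0 — not a tautology.
In Ł5: at q = 0 the value is 0 — not a tautology.

neither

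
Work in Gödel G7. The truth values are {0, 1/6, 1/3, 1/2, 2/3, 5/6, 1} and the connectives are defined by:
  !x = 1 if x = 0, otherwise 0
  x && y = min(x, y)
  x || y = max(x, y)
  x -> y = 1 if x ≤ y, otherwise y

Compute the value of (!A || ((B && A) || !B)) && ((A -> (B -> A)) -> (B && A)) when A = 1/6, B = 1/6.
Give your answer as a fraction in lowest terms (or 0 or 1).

!A = !1/6 = 0
B && A = 1/6 && 1/6 = 1/6
!B = !1/6 = 0
(B && A) || !B = 1/6 || 0 = 1/6
!A || ((B && A) || !B) = 0 || 1/6 = 1/6
B -> A = 1/6 -> 1/6 = 1
A -> (B -> A) = 1/6 -> 1 = 1
B && A = 1/6 && 1/6 = 1/6
(A -> (B -> A)) -> (B && A) = 1 -> 1/6 = 1/6
(!A || ((B && A) || !B)) && ((A -> (B -> A)) -> (B && A)) = 1/6 && 1/6 = 1/6

1/6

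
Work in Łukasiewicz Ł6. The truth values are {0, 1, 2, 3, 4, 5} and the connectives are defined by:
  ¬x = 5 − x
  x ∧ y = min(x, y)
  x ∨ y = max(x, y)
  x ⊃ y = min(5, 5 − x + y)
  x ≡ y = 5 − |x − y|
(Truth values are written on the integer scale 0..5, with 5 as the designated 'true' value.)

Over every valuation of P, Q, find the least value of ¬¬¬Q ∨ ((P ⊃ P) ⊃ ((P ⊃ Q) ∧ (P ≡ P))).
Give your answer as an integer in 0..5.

3

Take P = 4, Q = 2:
¬Q = ¬2 = 3
¬¬Q = ¬3 = 2
¬¬¬Q = ¬2 = 3
P ⊃ P = 4 ⊃ 4 = 5
P ⊃ Q = 4 ⊃ 2 = 3
P ≡ P = 4 ≡ 4 = 5
(P ⊃ Q) ∧ (P ≡ P) = 3 ∧ 5 = 3
(P ⊃ P) ⊃ ((P ⊃ Q) ∧ (P ≡ P)) = 5 ⊃ 3 = 3
¬¬¬Q ∨ ((P ⊃ P) ⊃ ((P ⊃ Q) ∧ (P ≡ P))) = 3 ∨ 3 = 3
No assignment yields a value below 3, so this is the minimum.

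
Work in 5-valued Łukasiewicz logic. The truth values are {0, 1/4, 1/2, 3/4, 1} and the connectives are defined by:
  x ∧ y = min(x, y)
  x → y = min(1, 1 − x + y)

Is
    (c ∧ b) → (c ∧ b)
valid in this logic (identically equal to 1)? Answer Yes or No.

At b = 1/4, c = 3/4, for instance:
c ∧ b = 3/4 ∧ 1/4 = 1/4
(c ∧ b) → (c ∧ b) = 1/4 → 1/4 = 1
and checking the remaining 24 assignments likewise gives ≥ 1 in every case.

Yes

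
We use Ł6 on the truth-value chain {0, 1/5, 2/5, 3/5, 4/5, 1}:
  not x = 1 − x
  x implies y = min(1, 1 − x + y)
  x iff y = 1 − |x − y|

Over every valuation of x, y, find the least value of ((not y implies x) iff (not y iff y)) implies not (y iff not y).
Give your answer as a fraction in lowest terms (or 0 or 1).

1/5

Take x = 1/5, y = 3/5:
not y = not 3/5 = 2/5
not y implies x = 2/5 implies 1/5 = 4/5
not y = not 3/5 = 2/5
not y iff y = 2/5 iff 3/5 = 4/5
(not y implies x) iff (not y iff y) = 4/5 iff 4/5 = 1
not y = not 3/5 = 2/5
y iff not y = 3/5 iff 2/5 = 4/5
not (y iff not y) = not 4/5 = 1/5
((not y implies x) iff (not y iff y)) implies not (y iff not y) = 1 implies 1/5 = 1/5
No assignment yields a value below 1/5, so this is the minimum.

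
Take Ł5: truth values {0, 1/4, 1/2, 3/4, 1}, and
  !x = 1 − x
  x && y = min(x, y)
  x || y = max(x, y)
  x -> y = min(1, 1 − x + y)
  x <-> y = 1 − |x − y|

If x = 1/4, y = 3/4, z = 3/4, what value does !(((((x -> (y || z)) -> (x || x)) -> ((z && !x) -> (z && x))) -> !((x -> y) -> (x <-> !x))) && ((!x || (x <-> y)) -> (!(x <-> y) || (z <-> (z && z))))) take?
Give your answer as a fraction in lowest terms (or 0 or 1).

y || z = 3/4 || 3/4 = 3/4
x -> (y || z) = 1/4 -> 3/4 = 1
x || x = 1/4 || 1/4 = 1/4
(x -> (y || z)) -> (x || x) = 1 -> 1/4 = 1/4
!x = !1/4 = 3/4
z && !x = 3/4 && 3/4 = 3/4
z && x = 3/4 && 1/4 = 1/4
(z && !x) -> (z && x) = 3/4 -> 1/4 = 1/2
((x -> (y || z)) -> (x || x)) -> ((z && !x) -> (z && x)) = 1/4 -> 1/2 = 1
x -> y = 1/4 -> 3/4 = 1
!x = !1/4 = 3/4
x <-> !x = 1/4 <-> 3/4 = 1/2
(x -> y) -> (x <-> !x) = 1 -> 1/2 = 1/2
!((x -> y) -> (x <-> !x)) = !1/2 = 1/2
(((x -> (y || z)) -> (x || x)) -> ((z && !x) -> (z && x))) -> !((x -> y) -> (x <-> !x)) = 1 -> 1/2 = 1/2
!x = !1/4 = 3/4
x <-> y = 1/4 <-> 3/4 = 1/2
!x || (x <-> y) = 3/4 || 1/2 = 3/4
x <-> y = 1/4 <-> 3/4 = 1/2
!(x <-> y) = !1/2 = 1/2
z && z = 3/4 && 3/4 = 3/4
z <-> (z && z) = 3/4 <-> 3/4 = 1
!(x <-> y) || (z <-> (z && z)) = 1/2 || 1 = 1
(!x || (x <-> y)) -> (!(x <-> y) || (z <-> (z && z))) = 3/4 -> 1 = 1
((((x -> (y || z)) -> (x || x)) -> ((z && !x) -> (z && x))) -> !((x -> y) -> (x <-> !x))) && ((!x || (x <-> y)) -> (!(x <-> y) || (z <-> (z && z)))) = 1/2 && 1 = 1/2
!(((((x -> (y || z)) -> (x || x)) -> ((z && !x) -> (z && x))) -> !((x -> y) -> (x <-> !x))) && ((!x || (x <-> y)) -> (!(x <-> y) || (z <-> (z && z))))) = !1/2 = 1/2

1/2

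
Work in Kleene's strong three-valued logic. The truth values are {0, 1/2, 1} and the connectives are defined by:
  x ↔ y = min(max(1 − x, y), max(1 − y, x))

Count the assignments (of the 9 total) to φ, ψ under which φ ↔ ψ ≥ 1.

2

φ = 0, ψ = 0 ↦ 1  ≥
φ = 0, ψ = 1/2 ↦ 1/2  <
φ = 0, ψ = 1 ↦ 0  <
φ = 1/2, ψ = 0 ↦ 1/2  <
φ = 1/2, ψ = 1/2 ↦ 1/2  <
φ = 1/2, ψ = 1 ↦ 1/2  <
φ = 1, ψ = 0 ↦ 0  <
φ = 1, ψ = 1/2 ↦ 1/2  <
φ = 1, ψ = 1 ↦ 1  ≥
So 2 of the 9 assignments meet the threshold.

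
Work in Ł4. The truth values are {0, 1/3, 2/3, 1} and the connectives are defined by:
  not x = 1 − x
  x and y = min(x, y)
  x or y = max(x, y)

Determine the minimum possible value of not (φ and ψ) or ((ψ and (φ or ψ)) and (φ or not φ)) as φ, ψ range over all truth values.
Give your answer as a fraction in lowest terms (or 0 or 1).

Take φ = 1/3, ψ = 1/3:
φ and ψ = 1/3 and 1/3 = 1/3
not (φ and ψ) = not 1/3 = 2/3
φ or ψ = 1/3 or 1/3 = 1/3
ψ and (φ or ψ) = 1/3 and 1/3 = 1/3
not φ = not 1/3 = 2/3
φ or not φ = 1/3 or 2/3 = 2/3
(ψ and (φ or ψ)) and (φ or not φ) = 1/3 and 2/3 = 1/3
not (φ and ψ) or ((ψ and (φ or ψ)) and (φ or not φ)) = 2/3 or 1/3 = 2/3
No assignment yields a value below 2/3, so this is the minimum.

2/3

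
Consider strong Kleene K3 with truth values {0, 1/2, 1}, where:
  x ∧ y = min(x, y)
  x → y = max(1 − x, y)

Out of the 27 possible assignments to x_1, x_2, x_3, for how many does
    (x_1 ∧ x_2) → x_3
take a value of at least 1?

19

value 1: 19 assignments (counts)
value 1/2: 7 assignments
value 0: 1 assignment
So 19 of the 27 assignments meet the threshold.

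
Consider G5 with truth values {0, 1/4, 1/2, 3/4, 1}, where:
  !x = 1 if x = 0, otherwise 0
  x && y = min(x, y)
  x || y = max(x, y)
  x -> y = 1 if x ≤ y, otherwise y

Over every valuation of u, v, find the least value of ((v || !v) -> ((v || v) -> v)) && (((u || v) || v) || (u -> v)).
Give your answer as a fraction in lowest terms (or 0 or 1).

Take u = 1/4, v = 0:
!v = !0 = 1
v || !v = 0 || 1 = 1
v || v = 0 || 0 = 0
(v || v) -> v = 0 -> 0 = 1
(v || !v) -> ((v || v) -> v) = 1 -> 1 = 1
u || v = 1/4 || 0 = 1/4
(u || v) || v = 1/4 || 0 = 1/4
u -> v = 1/4 -> 0 = 0
((u || v) || v) || (u -> v) = 1/4 || 0 = 1/4
((v || !v) -> ((v || v) -> v)) && (((u || v) || v) || (u -> v)) = 1 && 1/4 = 1/4
No assignment yields a value below 1/4, so this is the minimum.

1/4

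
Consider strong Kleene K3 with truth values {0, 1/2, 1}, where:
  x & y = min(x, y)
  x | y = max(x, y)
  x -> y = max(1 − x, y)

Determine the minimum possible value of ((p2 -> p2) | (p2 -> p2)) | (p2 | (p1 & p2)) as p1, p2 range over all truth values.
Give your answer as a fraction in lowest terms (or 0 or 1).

1/2

Take p1 = 0, p2 = 1/2:
p2 -> p2 = 1/2 -> 1/2 = 1/2
p2 -> p2 = 1/2 -> 1/2 = 1/2
(p2 -> p2) | (p2 -> p2) = 1/2 | 1/2 = 1/2
p1 & p2 = 0 & 1/2 = 0
p2 | (p1 & p2) = 1/2 | 0 = 1/2
((p2 -> p2) | (p2 -> p2)) | (p2 | (p1 & p2)) = 1/2 | 1/2 = 1/2
No assignment yields a value below 1/2, so this is the minimum.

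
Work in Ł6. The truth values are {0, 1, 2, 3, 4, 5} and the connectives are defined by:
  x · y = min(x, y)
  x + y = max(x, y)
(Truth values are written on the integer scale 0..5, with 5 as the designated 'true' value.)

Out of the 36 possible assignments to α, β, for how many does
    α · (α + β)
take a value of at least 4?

12

value 5: 6 assignments (counts)
value 4: 6 assignments (counts)
value 3: 6 assignments
value 2: 6 assignments
value 1: 6 assignments
value 0: 6 assignments
So 12 of the 36 assignments meet the threshold.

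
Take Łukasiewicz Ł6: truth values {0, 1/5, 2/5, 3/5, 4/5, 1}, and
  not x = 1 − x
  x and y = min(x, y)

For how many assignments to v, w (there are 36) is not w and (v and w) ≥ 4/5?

0

value 2/5: 8 assignments
value 1/5: 12 assignments
value 0: 16 assignments
So 0 of the 36 assignments meet the threshold.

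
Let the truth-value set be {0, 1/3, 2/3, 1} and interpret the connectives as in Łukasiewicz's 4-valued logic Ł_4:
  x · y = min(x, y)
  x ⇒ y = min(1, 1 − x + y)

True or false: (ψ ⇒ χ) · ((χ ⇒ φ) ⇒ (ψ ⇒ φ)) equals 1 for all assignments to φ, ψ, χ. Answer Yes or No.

No

Counterexample: take φ = 0, ψ = 1/3, χ = 0.
ψ ⇒ χ = 1/3 ⇒ 0 = 2/3
χ ⇒ φ = 0 ⇒ 0 = 1
ψ ⇒ φ = 1/3 ⇒ 0 = 2/3
(χ ⇒ φ) ⇒ (ψ ⇒ φ) = 1 ⇒ 2/3 = 2/3
(ψ ⇒ χ) · ((χ ⇒ φ) ⇒ (ψ ⇒ φ)) = 2/3 · 2/3 = 2/3
This gives 2/3 ≠ 1.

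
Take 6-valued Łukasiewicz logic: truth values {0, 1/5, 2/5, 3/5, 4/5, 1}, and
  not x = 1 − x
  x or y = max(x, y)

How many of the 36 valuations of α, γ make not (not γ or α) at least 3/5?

9

value 1: 1 assignment (counts)
value 4/5: 3 assignments (counts)
value 3/5: 5 assignments (counts)
value 2/5: 7 assignments
value 1/5: 9 assignments
value 0: 11 assignments
So 9 of the 36 assignments meet the threshold.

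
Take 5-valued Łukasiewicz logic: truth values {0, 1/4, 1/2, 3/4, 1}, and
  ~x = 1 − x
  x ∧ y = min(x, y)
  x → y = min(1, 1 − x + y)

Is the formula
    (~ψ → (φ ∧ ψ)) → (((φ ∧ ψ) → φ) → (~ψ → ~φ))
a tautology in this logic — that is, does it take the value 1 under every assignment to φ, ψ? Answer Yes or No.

No

Counterexample: take φ = 3/4, ψ = 1/2.
~ψ = ~1/2 = 1/2
φ ∧ ψ = 3/4 ∧ 1/2 = 1/2
~ψ → (φ ∧ ψ) = 1/2 → 1/2 = 1
φ ∧ ψ = 3/4 ∧ 1/2 = 1/2
(φ ∧ ψ) → φ = 1/2 → 3/4 = 1
~ψ = ~1/2 = 1/2
~φ = ~3/4 = 1/4
~ψ → ~φ = 1/2 → 1/4 = 3/4
((φ ∧ ψ) → φ) → (~ψ → ~φ) = 1 → 3/4 = 3/4
(~ψ → (φ ∧ ψ)) → (((φ ∧ ψ) → φ) → (~ψ → ~φ)) = 1 → 3/4 = 3/4
This gives 3/4 ≠ 1.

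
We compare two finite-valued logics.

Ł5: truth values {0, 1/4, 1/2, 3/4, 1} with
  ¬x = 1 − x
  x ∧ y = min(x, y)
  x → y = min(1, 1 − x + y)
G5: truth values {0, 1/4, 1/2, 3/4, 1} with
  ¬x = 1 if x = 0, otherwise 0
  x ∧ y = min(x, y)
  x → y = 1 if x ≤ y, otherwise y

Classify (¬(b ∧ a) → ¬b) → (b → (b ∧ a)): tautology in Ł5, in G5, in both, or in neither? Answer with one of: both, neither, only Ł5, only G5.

only Ł5

In Ł5: every assignment gives 1 — tautology.
In G5: at a = 1/4, b = 1/2 the value is 1/4 — not a tautology.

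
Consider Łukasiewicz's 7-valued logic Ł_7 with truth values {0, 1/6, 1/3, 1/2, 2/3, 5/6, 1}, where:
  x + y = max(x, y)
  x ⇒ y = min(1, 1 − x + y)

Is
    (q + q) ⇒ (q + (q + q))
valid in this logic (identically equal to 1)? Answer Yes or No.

Yes

q = 0 ↦ 1
q = 1/6 ↦ 1
q = 1/3 ↦ 1
q = 1/2 ↦ 1
q = 2/3 ↦ 1
q = 5/6 ↦ 1
q = 1 ↦ 1
Every assignment gives a value ≥ 1.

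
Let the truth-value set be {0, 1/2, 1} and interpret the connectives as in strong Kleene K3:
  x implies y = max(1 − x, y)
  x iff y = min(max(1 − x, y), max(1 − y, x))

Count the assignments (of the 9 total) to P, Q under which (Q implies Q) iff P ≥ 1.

P = 0, Q = 0 ↦ 0  <
P = 0, Q = 1/2 ↦ 1/2  <
P = 0, Q = 1 ↦ 0  <
P = 1/2, Q = 0 ↦ 1/2  <
P = 1/2, Q = 1/2 ↦ 1/2  <
P = 1/2, Q = 1 ↦ 1/2  <
P = 1, Q = 0 ↦ 1  ≥
P = 1, Q = 1/2 ↦ 1/2  <
P = 1, Q = 1 ↦ 1  ≥
So 2 of the 9 assignments meet the threshold.

2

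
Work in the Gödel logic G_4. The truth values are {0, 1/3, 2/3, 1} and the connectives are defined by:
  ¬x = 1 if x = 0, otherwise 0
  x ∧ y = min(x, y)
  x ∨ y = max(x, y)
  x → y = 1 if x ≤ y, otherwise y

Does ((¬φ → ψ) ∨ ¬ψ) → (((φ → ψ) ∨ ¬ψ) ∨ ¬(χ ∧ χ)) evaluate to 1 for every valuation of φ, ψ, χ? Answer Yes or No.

No

Counterexample: take φ = 2/3, ψ = 1/3, χ = 1/3.
¬φ = ¬2/3 = 0
¬φ → ψ = 0 → 1/3 = 1
¬ψ = ¬1/3 = 0
(¬φ → ψ) ∨ ¬ψ = 1 ∨ 0 = 1
φ → ψ = 2/3 → 1/3 = 1/3
¬ψ = ¬1/3 = 0
(φ → ψ) ∨ ¬ψ = 1/3 ∨ 0 = 1/3
χ ∧ χ = 1/3 ∧ 1/3 = 1/3
¬(χ ∧ χ) = ¬1/3 = 0
((φ → ψ) ∨ ¬ψ) ∨ ¬(χ ∧ χ) = 1/3 ∨ 0 = 1/3
((¬φ → ψ) ∨ ¬ψ) → (((φ → ψ) ∨ ¬ψ) ∨ ¬(χ ∧ χ)) = 1 → 1/3 = 1/3
This gives 1/3 ≠ 1.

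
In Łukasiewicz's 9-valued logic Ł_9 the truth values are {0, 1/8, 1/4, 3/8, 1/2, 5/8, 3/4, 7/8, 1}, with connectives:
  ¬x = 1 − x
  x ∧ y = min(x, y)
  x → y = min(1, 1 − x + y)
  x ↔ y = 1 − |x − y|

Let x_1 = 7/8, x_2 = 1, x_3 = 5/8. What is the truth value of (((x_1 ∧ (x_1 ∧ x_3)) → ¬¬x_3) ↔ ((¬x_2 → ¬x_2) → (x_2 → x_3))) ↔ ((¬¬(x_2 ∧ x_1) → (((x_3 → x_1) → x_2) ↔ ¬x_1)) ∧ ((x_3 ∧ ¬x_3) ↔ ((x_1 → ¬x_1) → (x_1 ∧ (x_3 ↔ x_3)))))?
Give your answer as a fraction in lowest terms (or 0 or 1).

5/8

x_1 ∧ x_3 = 7/8 ∧ 5/8 = 5/8
x_1 ∧ (x_1 ∧ x_3) = 7/8 ∧ 5/8 = 5/8
¬x_3 = ¬5/8 = 3/8
¬¬x_3 = ¬3/8 = 5/8
(x_1 ∧ (x_1 ∧ x_3)) → ¬¬x_3 = 5/8 → 5/8 = 1
¬x_2 = ¬1 = 0
¬x_2 = ¬1 = 0
¬x_2 → ¬x_2 = 0 → 0 = 1
x_2 → x_3 = 1 → 5/8 = 5/8
(¬x_2 → ¬x_2) → (x_2 → x_3) = 1 → 5/8 = 5/8
((x_1 ∧ (x_1 ∧ x_3)) → ¬¬x_3) ↔ ((¬x_2 → ¬x_2) → (x_2 → x_3)) = 1 ↔ 5/8 = 5/8
x_2 ∧ x_1 = 1 ∧ 7/8 = 7/8
¬(x_2 ∧ x_1) = ¬7/8 = 1/8
¬¬(x_2 ∧ x_1) = ¬1/8 = 7/8
x_3 → x_1 = 5/8 → 7/8 = 1
(x_3 → x_1) → x_2 = 1 → 1 = 1
¬x_1 = ¬7/8 = 1/8
((x_3 → x_1) → x_2) ↔ ¬x_1 = 1 ↔ 1/8 = 1/8
¬¬(x_2 ∧ x_1) → (((x_3 → x_1) → x_2) ↔ ¬x_1) = 7/8 → 1/8 = 1/4
¬x_3 = ¬5/8 = 3/8
x_3 ∧ ¬x_3 = 5/8 ∧ 3/8 = 3/8
¬x_1 = ¬7/8 = 1/8
x_1 → ¬x_1 = 7/8 → 1/8 = 1/4
x_3 ↔ x_3 = 5/8 ↔ 5/8 = 1
x_1 ∧ (x_3 ↔ x_3) = 7/8 ∧ 1 = 7/8
(x_1 → ¬x_1) → (x_1 ∧ (x_3 ↔ x_3)) = 1/4 → 7/8 = 1
(x_3 ∧ ¬x_3) ↔ ((x_1 → ¬x_1) → (x_1 ∧ (x_3 ↔ x_3))) = 3/8 ↔ 1 = 3/8
(¬¬(x_2 ∧ x_1) → (((x_3 → x_1) → x_2) ↔ ¬x_1)) ∧ ((x_3 ∧ ¬x_3) ↔ ((x_1 → ¬x_1) → (x_1 ∧ (x_3 ↔ x_3)))) = 1/4 ∧ 3/8 = 1/4
(((x_1 ∧ (x_1 ∧ x_3)) → ¬¬x_3) ↔ ((¬x_2 → ¬x_2) → (x_2 → x_3))) ↔ ((¬¬(x_2 ∧ x_1) → (((x_3 → x_1) → x_2) ↔ ¬x_1)) ∧ ((x_3 ∧ ¬x_3) ↔ ((x_1 → ¬x_1) → (x_1 ∧ (x_3 ↔ x_3))))) = 5/8 ↔ 1/4 = 5/8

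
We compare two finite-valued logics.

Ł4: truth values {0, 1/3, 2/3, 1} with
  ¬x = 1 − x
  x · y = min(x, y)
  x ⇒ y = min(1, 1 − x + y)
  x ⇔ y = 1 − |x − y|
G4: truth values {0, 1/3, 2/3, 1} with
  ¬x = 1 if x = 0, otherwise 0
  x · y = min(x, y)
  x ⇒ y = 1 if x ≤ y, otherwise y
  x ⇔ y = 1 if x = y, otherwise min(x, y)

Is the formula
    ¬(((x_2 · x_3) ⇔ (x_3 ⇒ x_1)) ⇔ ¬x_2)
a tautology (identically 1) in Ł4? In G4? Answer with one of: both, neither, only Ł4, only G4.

In Ł4: at x_1 = 0, x_2 = 0, x_3 = 1/3 the value is 2/3 — not a tautology.
In G4: at x_1 = 0, x_2 = 0, x_3 = 1/3 the value is 0 — not a tautology.

neither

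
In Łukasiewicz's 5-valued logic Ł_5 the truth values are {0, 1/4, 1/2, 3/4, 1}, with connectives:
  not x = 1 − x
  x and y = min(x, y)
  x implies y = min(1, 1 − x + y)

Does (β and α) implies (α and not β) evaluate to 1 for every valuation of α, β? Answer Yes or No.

Counterexample: take α = 1/4, β = 1.
β and α = 1 and 1/4 = 1/4
not β = not 1 = 0
α and not β = 1/4 and 0 = 0
(β and α) implies (α and not β) = 1/4 implies 0 = 3/4
This gives 3/4 ≠ 1.

No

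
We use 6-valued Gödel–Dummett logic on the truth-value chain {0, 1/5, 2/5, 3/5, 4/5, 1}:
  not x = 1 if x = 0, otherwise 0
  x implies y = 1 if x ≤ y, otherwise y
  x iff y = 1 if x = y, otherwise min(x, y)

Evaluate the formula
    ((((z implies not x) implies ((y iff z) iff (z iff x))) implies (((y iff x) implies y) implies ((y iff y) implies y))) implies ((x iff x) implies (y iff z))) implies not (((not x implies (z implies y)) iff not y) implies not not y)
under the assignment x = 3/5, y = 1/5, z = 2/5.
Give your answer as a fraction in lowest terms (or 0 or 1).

0

not x = not 3/5 = 0
z implies not x = 2/5 implies 0 = 0
y iff z = 1/5 iff 2/5 = 1/5
z iff x = 2/5 iff 3/5 = 2/5
(y iff z) iff (z iff x) = 1/5 iff 2/5 = 1/5
(z implies not x) implies ((y iff z) iff (z iff x)) = 0 implies 1/5 = 1
y iff x = 1/5 iff 3/5 = 1/5
(y iff x) implies y = 1/5 implies 1/5 = 1
y iff y = 1/5 iff 1/5 = 1
(y iff y) implies y = 1 implies 1/5 = 1/5
((y iff x) implies y) implies ((y iff y) implies y) = 1 implies 1/5 = 1/5
((z implies not x) implies ((y iff z) iff (z iff x))) implies (((y iff x) implies y) implies ((y iff y) implies y)) = 1 implies 1/5 = 1/5
x iff x = 3/5 iff 3/5 = 1
y iff z = 1/5 iff 2/5 = 1/5
(x iff x) implies (y iff z) = 1 implies 1/5 = 1/5
(((z implies not x) implies ((y iff z) iff (z iff x))) implies (((y iff x) implies y) implies ((y iff y) implies y))) implies ((x iff x) implies (y iff z)) = 1/5 implies 1/5 = 1
not x = not 3/5 = 0
z implies y = 2/5 implies 1/5 = 1/5
not x implies (z implies y) = 0 implies 1/5 = 1
not y = not 1/5 = 0
(not x implies (z implies y)) iff not y = 1 iff 0 = 0
not y = not 1/5 = 0
not not y = not 0 = 1
((not x implies (z implies y)) iff not y) implies not not y = 0 implies 1 = 1
not (((not x implies (z implies y)) iff not y) implies not not y) = not 1 = 0
((((z implies not x) implies ((y iff z) iff (z iff x))) implies (((y iff x) implies y) implies ((y iff y) implies y))) implies ((x iff x) implies (y iff z))) implies not (((not x implies (z implies y)) iff not y) implies not not y) = 1 implies 0 = 0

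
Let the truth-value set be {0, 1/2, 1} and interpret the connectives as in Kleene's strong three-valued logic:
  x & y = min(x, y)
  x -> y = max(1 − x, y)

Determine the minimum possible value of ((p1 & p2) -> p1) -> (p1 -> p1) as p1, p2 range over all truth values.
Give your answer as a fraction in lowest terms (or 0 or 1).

Take p1 = 1/2, p2 = 0:
p1 & p2 = 1/2 & 0 = 0
(p1 & p2) -> p1 = 0 -> 1/2 = 1
p1 -> p1 = 1/2 -> 1/2 = 1/2
((p1 & p2) -> p1) -> (p1 -> p1) = 1 -> 1/2 = 1/2
No assignment yields a value below 1/2, so this is the minimum.

1/2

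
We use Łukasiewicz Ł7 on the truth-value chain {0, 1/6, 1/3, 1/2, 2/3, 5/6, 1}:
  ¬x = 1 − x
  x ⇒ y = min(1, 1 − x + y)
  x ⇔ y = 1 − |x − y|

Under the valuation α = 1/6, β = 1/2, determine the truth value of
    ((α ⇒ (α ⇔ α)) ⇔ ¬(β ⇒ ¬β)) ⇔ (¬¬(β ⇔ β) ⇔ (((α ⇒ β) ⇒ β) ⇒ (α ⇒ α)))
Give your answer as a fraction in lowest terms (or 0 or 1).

0

α ⇔ α = 1/6 ⇔ 1/6 = 1
α ⇒ (α ⇔ α) = 1/6 ⇒ 1 = 1
¬β = ¬1/2 = 1/2
β ⇒ ¬β = 1/2 ⇒ 1/2 = 1
¬(β ⇒ ¬β) = ¬1 = 0
(α ⇒ (α ⇔ α)) ⇔ ¬(β ⇒ ¬β) = 1 ⇔ 0 = 0
β ⇔ β = 1/2 ⇔ 1/2 = 1
¬(β ⇔ β) = ¬1 = 0
¬¬(β ⇔ β) = ¬0 = 1
α ⇒ β = 1/6 ⇒ 1/2 = 1
(α ⇒ β) ⇒ β = 1 ⇒ 1/2 = 1/2
α ⇒ α = 1/6 ⇒ 1/6 = 1
((α ⇒ β) ⇒ β) ⇒ (α ⇒ α) = 1/2 ⇒ 1 = 1
¬¬(β ⇔ β) ⇔ (((α ⇒ β) ⇒ β) ⇒ (α ⇒ α)) = 1 ⇔ 1 = 1
((α ⇒ (α ⇔ α)) ⇔ ¬(β ⇒ ¬β)) ⇔ (¬¬(β ⇔ β) ⇔ (((α ⇒ β) ⇒ β) ⇒ (α ⇒ α))) = 0 ⇔ 1 = 0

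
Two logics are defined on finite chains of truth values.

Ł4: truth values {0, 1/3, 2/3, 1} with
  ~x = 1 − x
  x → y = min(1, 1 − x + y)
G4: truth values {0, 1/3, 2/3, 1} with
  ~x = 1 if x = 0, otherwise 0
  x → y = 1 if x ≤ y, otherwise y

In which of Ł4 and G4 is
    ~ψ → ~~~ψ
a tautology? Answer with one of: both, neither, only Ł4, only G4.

both

In Ł4: every assignment gives 1 — tautology.
In G4: every assignment gives 1 — tautology.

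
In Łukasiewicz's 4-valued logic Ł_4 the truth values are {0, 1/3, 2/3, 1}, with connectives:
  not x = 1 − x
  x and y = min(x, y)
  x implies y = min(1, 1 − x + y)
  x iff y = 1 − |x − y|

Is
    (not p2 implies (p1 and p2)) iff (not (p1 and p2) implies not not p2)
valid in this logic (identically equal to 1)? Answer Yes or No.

Yes

p1 = 0, p2 = 0 ↦ 1
p1 = 0, p2 = 1/3 ↦ 1
p1 = 0, p2 = 2/3 ↦ 1
p1 = 0, p2 = 1 ↦ 1
p1 = 1/3, p2 = 0 ↦ 1
p1 = 1/3, p2 = 1/3 ↦ 1
p1 = 1/3, p2 = 2/3 ↦ 1
p1 = 1/3, p2 = 1 ↦ 1
p1 = 2/3, p2 = 0 ↦ 1
p1 = 2/3, p2 = 1/3 ↦ 1
p1 = 2/3, p2 = 2/3 ↦ 1
p1 = 2/3, p2 = 1 ↦ 1
p1 = 1, p2 = 0 ↦ 1
p1 = 1, p2 = 1/3 ↦ 1
p1 = 1, p2 = 2/3 ↦ 1
p1 = 1, p2 = 1 ↦ 1
Every assignment gives a value ≥ 1.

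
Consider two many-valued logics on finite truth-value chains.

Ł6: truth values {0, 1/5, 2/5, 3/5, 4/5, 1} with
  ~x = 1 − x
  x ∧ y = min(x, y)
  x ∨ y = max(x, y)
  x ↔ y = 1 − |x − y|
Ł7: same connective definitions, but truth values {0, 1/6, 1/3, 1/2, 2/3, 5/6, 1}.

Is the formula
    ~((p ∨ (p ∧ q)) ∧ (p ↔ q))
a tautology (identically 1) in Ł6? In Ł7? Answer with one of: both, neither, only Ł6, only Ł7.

In Ł6: at p = 1/5, q = 0 the value is 4/5 — not a tautology.
In Ł7: at p = 1/6, q = 0 the value is 5/6 — not a tautology.

neither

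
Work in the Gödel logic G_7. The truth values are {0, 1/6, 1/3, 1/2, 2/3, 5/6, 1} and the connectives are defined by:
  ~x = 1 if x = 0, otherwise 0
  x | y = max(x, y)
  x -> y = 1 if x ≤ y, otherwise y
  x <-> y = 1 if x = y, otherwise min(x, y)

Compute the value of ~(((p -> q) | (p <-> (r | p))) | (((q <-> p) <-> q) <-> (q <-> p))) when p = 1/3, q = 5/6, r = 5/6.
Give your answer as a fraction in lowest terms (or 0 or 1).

p -> q = 1/3 -> 5/6 = 1
r | p = 5/6 | 1/3 = 5/6
p <-> (r | p) = 1/3 <-> 5/6 = 1/3
(p -> q) | (p <-> (r | p)) = 1 | 1/3 = 1
q <-> p = 5/6 <-> 1/3 = 1/3
(q <-> p) <-> q = 1/3 <-> 5/6 = 1/3
q <-> p = 5/6 <-> 1/3 = 1/3
((q <-> p) <-> q) <-> (q <-> p) = 1/3 <-> 1/3 = 1
((p -> q) | (p <-> (r | p))) | (((q <-> p) <-> q) <-> (q <-> p)) = 1 | 1 = 1
~(((p -> q) | (p <-> (r | p))) | (((q <-> p) <-> q) <-> (q <-> p))) = ~1 = 0

0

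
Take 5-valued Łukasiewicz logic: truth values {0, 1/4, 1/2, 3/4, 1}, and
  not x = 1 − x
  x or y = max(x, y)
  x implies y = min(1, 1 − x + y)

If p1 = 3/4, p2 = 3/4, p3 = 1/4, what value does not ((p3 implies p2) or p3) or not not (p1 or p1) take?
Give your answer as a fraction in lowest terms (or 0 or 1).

3/4

p3 implies p2 = 1/4 implies 3/4 = 1
(p3 implies p2) or p3 = 1 or 1/4 = 1
not ((p3 implies p2) or p3) = not 1 = 0
p1 or p1 = 3/4 or 3/4 = 3/4
not (p1 or p1) = not 3/4 = 1/4
not not (p1 or p1) = not 1/4 = 3/4
not ((p3 implies p2) or p3) or not not (p1 or p1) = 0 or 3/4 = 3/4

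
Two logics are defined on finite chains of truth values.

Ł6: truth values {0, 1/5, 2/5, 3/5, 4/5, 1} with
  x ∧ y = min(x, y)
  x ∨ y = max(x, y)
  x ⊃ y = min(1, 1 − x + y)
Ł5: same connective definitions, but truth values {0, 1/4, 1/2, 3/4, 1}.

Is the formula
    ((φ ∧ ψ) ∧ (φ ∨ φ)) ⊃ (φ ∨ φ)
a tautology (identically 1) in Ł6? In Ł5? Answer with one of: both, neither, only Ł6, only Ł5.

In Ł6: every assignment gives 1 — tautology.
In Ł5: every assignment gives 1 — tautology.

both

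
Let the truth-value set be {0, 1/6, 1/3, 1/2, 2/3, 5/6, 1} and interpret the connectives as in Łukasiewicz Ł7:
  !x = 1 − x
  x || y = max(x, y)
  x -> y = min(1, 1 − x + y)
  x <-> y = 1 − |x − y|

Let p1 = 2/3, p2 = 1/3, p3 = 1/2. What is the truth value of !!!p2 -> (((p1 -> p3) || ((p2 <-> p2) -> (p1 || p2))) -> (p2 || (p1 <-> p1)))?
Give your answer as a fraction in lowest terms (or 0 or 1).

!p2 = !1/3 = 2/3
!!p2 = !2/3 = 1/3
!!!p2 = !1/3 = 2/3
p1 -> p3 = 2/3 -> 1/2 = 5/6
p2 <-> p2 = 1/3 <-> 1/3 = 1
p1 || p2 = 2/3 || 1/3 = 2/3
(p2 <-> p2) -> (p1 || p2) = 1 -> 2/3 = 2/3
(p1 -> p3) || ((p2 <-> p2) -> (p1 || p2)) = 5/6 || 2/3 = 5/6
p1 <-> p1 = 2/3 <-> 2/3 = 1
p2 || (p1 <-> p1) = 1/3 || 1 = 1
((p1 -> p3) || ((p2 <-> p2) -> (p1 || p2))) -> (p2 || (p1 <-> p1)) = 5/6 -> 1 = 1
!!!p2 -> (((p1 -> p3) || ((p2 <-> p2) -> (p1 || p2))) -> (p2 || (p1 <-> p1))) = 2/3 -> 1 = 1

1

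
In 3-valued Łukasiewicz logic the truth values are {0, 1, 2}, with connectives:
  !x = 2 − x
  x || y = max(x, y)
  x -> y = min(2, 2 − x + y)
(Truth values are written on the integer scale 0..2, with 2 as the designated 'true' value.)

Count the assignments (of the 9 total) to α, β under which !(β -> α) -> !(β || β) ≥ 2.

α = 0, β = 0 ↦ 2  ≥
α = 0, β = 1 ↦ 2  ≥
α = 0, β = 2 ↦ 0  <
α = 1, β = 0 ↦ 2  ≥
α = 1, β = 1 ↦ 2  ≥
α = 1, β = 2 ↦ 1  <
α = 2, β = 0 ↦ 2  ≥
α = 2, β = 1 ↦ 2  ≥
α = 2, β = 2 ↦ 2  ≥
So 7 of the 9 assignments meet the threshold.

7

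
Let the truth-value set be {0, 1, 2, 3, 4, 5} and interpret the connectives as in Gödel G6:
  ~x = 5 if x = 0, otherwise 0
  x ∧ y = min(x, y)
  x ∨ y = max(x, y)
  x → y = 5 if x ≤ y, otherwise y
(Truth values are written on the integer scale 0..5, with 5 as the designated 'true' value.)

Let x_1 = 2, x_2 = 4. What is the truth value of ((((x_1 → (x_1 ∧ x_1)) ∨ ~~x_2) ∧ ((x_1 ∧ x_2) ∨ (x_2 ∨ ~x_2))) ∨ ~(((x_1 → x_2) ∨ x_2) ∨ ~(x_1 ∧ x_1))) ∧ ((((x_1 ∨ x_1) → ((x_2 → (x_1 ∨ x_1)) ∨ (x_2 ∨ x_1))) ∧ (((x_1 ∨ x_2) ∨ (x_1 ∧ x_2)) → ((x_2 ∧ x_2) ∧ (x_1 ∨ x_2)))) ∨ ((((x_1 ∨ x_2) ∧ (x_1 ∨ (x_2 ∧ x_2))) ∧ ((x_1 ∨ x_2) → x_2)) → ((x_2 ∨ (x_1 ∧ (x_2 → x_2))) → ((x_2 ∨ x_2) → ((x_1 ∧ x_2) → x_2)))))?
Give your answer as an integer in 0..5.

4

x_1 ∧ x_1 = 2 ∧ 2 = 2
x_1 → (x_1 ∧ x_1) = 2 → 2 = 5
~x_2 = ~4 = 0
~~x_2 = ~0 = 5
(x_1 → (x_1 ∧ x_1)) ∨ ~~x_2 = 5 ∨ 5 = 5
x_1 ∧ x_2 = 2 ∧ 4 = 2
~x_2 = ~4 = 0
x_2 ∨ ~x_2 = 4 ∨ 0 = 4
(x_1 ∧ x_2) ∨ (x_2 ∨ ~x_2) = 2 ∨ 4 = 4
((x_1 → (x_1 ∧ x_1)) ∨ ~~x_2) ∧ ((x_1 ∧ x_2) ∨ (x_2 ∨ ~x_2)) = 5 ∧ 4 = 4
x_1 → x_2 = 2 → 4 = 5
(x_1 → x_2) ∨ x_2 = 5 ∨ 4 = 5
x_1 ∧ x_1 = 2 ∧ 2 = 2
~(x_1 ∧ x_1) = ~2 = 0
((x_1 → x_2) ∨ x_2) ∨ ~(x_1 ∧ x_1) = 5 ∨ 0 = 5
~(((x_1 → x_2) ∨ x_2) ∨ ~(x_1 ∧ x_1)) = ~5 = 0
(((x_1 → (x_1 ∧ x_1)) ∨ ~~x_2) ∧ ((x_1 ∧ x_2) ∨ (x_2 ∨ ~x_2))) ∨ ~(((x_1 → x_2) ∨ x_2) ∨ ~(x_1 ∧ x_1)) = 4 ∨ 0 = 4
x_1 ∨ x_1 = 2 ∨ 2 = 2
x_1 ∨ x_1 = 2 ∨ 2 = 2
x_2 → (x_1 ∨ x_1) = 4 → 2 = 2
x_2 ∨ x_1 = 4 ∨ 2 = 4
(x_2 → (x_1 ∨ x_1)) ∨ (x_2 ∨ x_1) = 2 ∨ 4 = 4
(x_1 ∨ x_1) → ((x_2 → (x_1 ∨ x_1)) ∨ (x_2 ∨ x_1)) = 2 → 4 = 5
x_1 ∨ x_2 = 2 ∨ 4 = 4
x_1 ∧ x_2 = 2 ∧ 4 = 2
(x_1 ∨ x_2) ∨ (x_1 ∧ x_2) = 4 ∨ 2 = 4
x_2 ∧ x_2 = 4 ∧ 4 = 4
x_1 ∨ x_2 = 2 ∨ 4 = 4
(x_2 ∧ x_2) ∧ (x_1 ∨ x_2) = 4 ∧ 4 = 4
((x_1 ∨ x_2) ∨ (x_1 ∧ x_2)) → ((x_2 ∧ x_2) ∧ (x_1 ∨ x_2)) = 4 → 4 = 5
((x_1 ∨ x_1) → ((x_2 → (x_1 ∨ x_1)) ∨ (x_2 ∨ x_1))) ∧ (((x_1 ∨ x_2) ∨ (x_1 ∧ x_2)) → ((x_2 ∧ x_2) ∧ (x_1 ∨ x_2))) = 5 ∧ 5 = 5
x_1 ∨ x_2 = 2 ∨ 4 = 4
x_2 ∧ x_2 = 4 ∧ 4 = 4
x_1 ∨ (x_2 ∧ x_2) = 2 ∨ 4 = 4
(x_1 ∨ x_2) ∧ (x_1 ∨ (x_2 ∧ x_2)) = 4 ∧ 4 = 4
x_1 ∨ x_2 = 2 ∨ 4 = 4
(x_1 ∨ x_2) → x_2 = 4 → 4 = 5
((x_1 ∨ x_2) ∧ (x_1 ∨ (x_2 ∧ x_2))) ∧ ((x_1 ∨ x_2) → x_2) = 4 ∧ 5 = 4
x_2 → x_2 = 4 → 4 = 5
x_1 ∧ (x_2 → x_2) = 2 ∧ 5 = 2
x_2 ∨ (x_1 ∧ (x_2 → x_2)) = 4 ∨ 2 = 4
x_2 ∨ x_2 = 4 ∨ 4 = 4
x_1 ∧ x_2 = 2 ∧ 4 = 2
(x_1 ∧ x_2) → x_2 = 2 → 4 = 5
(x_2 ∨ x_2) → ((x_1 ∧ x_2) → x_2) = 4 → 5 = 5
(x_2 ∨ (x_1 ∧ (x_2 → x_2))) → ((x_2 ∨ x_2) → ((x_1 ∧ x_2) → x_2)) = 4 → 5 = 5
(((x_1 ∨ x_2) ∧ (x_1 ∨ (x_2 ∧ x_2))) ∧ ((x_1 ∨ x_2) → x_2)) → ((x_2 ∨ (x_1 ∧ (x_2 → x_2))) → ((x_2 ∨ x_2) → ((x_1 ∧ x_2) → x_2))) = 4 → 5 = 5
(((x_1 ∨ x_1) → ((x_2 → (x_1 ∨ x_1)) ∨ (x_2 ∨ x_1))) ∧ (((x_1 ∨ x_2) ∨ (x_1 ∧ x_2)) → ((x_2 ∧ x_2) ∧ (x_1 ∨ x_2)))) ∨ ((((x_1 ∨ x_2) ∧ (x_1 ∨ (x_2 ∧ x_2))) ∧ ((x_1 ∨ x_2) → x_2)) → ((x_2 ∨ (x_1 ∧ (x_2 → x_2))) → ((x_2 ∨ x_2) → ((x_1 ∧ x_2) → x_2)))) = 5 ∨ 5 = 5
((((x_1 → (x_1 ∧ x_1)) ∨ ~~x_2) ∧ ((x_1 ∧ x_2) ∨ (x_2 ∨ ~x_2))) ∨ ~(((x_1 → x_2) ∨ x_2) ∨ ~(x_1 ∧ x_1))) ∧ ((((x_1 ∨ x_1) → ((x_2 → (x_1 ∨ x_1)) ∨ (x_2 ∨ x_1))) ∧ (((x_1 ∨ x_2) ∨ (x_1 ∧ x_2)) → ((x_2 ∧ x_2) ∧ (x_1 ∨ x_2)))) ∨ ((((x_1 ∨ x_2) ∧ (x_1 ∨ (x_2 ∧ x_2))) ∧ ((x_1 ∨ x_2) → x_2)) → ((x_2 ∨ (x_1 ∧ (x_2 → x_2))) → ((x_2 ∨ x_2) → ((x_1 ∧ x_2) → x_2))))) = 4 ∧ 5 = 4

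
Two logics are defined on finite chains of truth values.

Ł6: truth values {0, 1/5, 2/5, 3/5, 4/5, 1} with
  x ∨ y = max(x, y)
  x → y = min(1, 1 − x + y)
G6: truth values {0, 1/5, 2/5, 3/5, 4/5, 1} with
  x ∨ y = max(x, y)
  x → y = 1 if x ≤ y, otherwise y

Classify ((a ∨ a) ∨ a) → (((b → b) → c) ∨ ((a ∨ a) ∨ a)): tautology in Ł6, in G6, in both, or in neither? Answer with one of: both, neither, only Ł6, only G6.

In Ł6: every assignment gives 1 — tautology.
In G6: every assignment gives 1 — tautology.

both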